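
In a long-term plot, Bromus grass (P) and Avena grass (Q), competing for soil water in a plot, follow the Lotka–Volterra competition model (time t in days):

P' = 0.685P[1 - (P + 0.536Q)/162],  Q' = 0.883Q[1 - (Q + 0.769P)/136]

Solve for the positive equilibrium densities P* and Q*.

P* ≈ 152, Q* ≈ 19.4

Setting both brackets to zero gives the nullclines P + 0.536Q = 162 and 0.769P + Q = 136.
Substituting Q = 136 - 0.769P into the first: P(1 - 0.536·0.769) = 162 - 0.536·136.
So P* = 89.1/0.588 = 152, and then Q* = 136 - 0.769·152 = 19.4.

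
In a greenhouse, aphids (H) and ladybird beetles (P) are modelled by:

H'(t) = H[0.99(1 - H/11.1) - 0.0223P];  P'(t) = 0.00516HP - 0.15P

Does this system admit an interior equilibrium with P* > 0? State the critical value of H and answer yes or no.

Threshold H = 29.1; K < 29.1, so no, the predator goes extinct.

The predator equation gives dP/dt > 0 only when H > 0.15/0.00516 = 29.1.
Without the predator, H → K = 11.1. Since 11.1 < 29.1, the predator cannot invade.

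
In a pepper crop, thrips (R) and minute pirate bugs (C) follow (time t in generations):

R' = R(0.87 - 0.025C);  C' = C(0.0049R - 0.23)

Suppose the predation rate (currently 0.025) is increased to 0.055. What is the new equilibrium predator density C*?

C* ≈ 15.8

At the interior fixed point, setting dR/dt = 0 with R > 0 fixes C* = (prey growth rate)/(RC coefficient) — independent of the other coefficients.
With the change, C* = 0.87/0.055 = 15.8; it falls from 34.8.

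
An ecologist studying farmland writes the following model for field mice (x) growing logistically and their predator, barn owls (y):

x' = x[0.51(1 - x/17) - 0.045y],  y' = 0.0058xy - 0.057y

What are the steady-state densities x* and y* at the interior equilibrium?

x* ≈ 9.83, y* ≈ 4.78

From dy/dt = 0 with y > 0: 0.0058x* = 0.057, so x* = 9.83.
Substitute into dx/dt = 0: 0.51(1 - 9.83/17) = 0.045y*.
The bracket is 0.422, giving y* = 0.215/0.045 = 4.78.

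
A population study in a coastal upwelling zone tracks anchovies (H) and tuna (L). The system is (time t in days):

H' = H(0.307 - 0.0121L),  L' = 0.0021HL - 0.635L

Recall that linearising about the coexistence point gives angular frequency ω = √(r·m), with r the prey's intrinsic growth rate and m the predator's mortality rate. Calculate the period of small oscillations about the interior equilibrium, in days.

Here r = 0.307 and m = 0.635, so r·m = 0.195.
ω = √0.195 = 0.442 per day, hence T = 2π/ω ≈ 14.2 days.

T ≈ 14.2 days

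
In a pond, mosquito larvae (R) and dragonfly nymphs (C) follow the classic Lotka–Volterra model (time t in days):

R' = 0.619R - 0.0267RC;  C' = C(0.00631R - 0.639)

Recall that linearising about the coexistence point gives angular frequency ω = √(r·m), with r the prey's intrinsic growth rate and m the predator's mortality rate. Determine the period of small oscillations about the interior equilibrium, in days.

Here r = 0.619 and m = 0.639, so r·m = 0.396.
ω = √0.396 = 0.629 per day, hence T = 2π/ω ≈ 9.99 days.

T ≈ 9.99 days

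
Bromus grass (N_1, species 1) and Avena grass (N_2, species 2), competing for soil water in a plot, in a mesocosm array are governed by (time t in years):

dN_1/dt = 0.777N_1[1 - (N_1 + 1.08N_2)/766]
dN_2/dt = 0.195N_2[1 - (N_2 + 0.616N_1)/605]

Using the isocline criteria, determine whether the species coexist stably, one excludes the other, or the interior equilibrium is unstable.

Compare the nullcline intercepts: K1/α12 = 766/1.08 = 709 > K2 = 605; K2/α21 = 605/0.616 = 982 > K1 = 766.
Since both inequalities hold, each species can invade when rare, so the interior equilibrium is stable.

stable coexistence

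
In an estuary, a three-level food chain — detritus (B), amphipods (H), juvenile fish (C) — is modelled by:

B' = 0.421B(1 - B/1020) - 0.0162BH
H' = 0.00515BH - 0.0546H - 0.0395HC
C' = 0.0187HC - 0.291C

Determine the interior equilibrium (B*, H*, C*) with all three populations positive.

From dC/dt = 0: 0.0187H* = 0.291, so H* = 15.6.
From dB/dt = 0: 0.421(1 - B*/1020) = 0.0162·15.6, giving B* = 1020·(1 - 0.599) = 409.
From dH/dt = 0: 0.00515·409 - 0.0546 = 0.0395C*, so C* = 2.05/0.0395 = 52.

B* ≈ 409, H* ≈ 15.6, C* ≈ 52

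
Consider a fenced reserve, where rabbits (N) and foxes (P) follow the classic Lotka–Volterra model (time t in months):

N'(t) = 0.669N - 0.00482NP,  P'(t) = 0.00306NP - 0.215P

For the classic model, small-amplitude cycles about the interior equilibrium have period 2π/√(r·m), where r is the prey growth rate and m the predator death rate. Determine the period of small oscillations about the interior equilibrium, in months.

Here r = 0.669 and m = 0.215, so r·m = 0.144.
ω = √0.144 = 0.379 per month, hence T = 2π/ω ≈ 16.6 months.

T ≈ 16.6 months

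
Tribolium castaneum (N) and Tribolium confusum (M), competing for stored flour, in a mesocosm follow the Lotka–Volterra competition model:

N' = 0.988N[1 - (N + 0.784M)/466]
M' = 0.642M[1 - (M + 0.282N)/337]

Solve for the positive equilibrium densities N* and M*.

Setting both brackets to zero gives the nullclines N + 0.784M = 466 and 0.282N + M = 337.
Substituting M = 337 - 0.282N into the first: N(1 - 0.784·0.282) = 466 - 0.784·337.
So N* = 202/0.779 = 259, and then M* = 337 - 0.282·259 = 264.

N* ≈ 259, M* ≈ 264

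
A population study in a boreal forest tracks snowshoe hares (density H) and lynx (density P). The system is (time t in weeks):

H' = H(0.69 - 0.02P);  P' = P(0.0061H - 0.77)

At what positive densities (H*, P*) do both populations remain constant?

Set dP/dt = 0 with P > 0: 0.0061H - 0.77 = 0, so H* = 0.77/0.0061 = 126.
Set dH/dt = 0 with H > 0: 0.69 - 0.02P = 0, so P* = 0.69/0.02 = 34.5.

H* ≈ 126, P* ≈ 34.5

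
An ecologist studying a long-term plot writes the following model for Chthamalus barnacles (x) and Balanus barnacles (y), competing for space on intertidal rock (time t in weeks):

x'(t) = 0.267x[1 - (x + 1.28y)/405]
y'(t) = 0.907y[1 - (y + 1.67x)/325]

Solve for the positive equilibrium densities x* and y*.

Setting both brackets to zero gives the nullclines x + 1.28y = 405 and 1.67x + y = 325.
Substituting y = 325 - 1.67x into the first: x(1 - 1.28·1.67) = 405 - 1.28·325.
So x* = -11/-1.14 = 9.67, and then y* = 325 - 1.67·9.67 = 309.

x* ≈ 9.67, y* ≈ 309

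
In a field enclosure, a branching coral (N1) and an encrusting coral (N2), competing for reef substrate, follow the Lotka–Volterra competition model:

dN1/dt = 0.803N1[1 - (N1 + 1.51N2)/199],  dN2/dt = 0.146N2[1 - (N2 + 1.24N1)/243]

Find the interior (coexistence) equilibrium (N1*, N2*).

N1* ≈ 192, N2* ≈ 4.31

Setting both brackets to zero gives the nullclines N1 + 1.51N2 = 199 and 1.24N1 + N2 = 243.
Substituting N2 = 243 - 1.24N1 into the first: N1(1 - 1.51·1.24) = 199 - 1.51·243.
So N1* = -168/-0.872 = 192, and then N2* = 243 - 1.24·192 = 4.31.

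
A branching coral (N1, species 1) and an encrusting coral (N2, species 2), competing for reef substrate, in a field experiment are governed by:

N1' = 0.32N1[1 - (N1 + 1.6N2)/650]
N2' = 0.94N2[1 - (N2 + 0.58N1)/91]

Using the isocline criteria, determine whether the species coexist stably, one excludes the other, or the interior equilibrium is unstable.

Compare the nullcline intercepts: K1/α12 = 650/1.6 = 406 > K2 = 91; K2/α21 = 91/0.58 = 157 < K1 = 650.
Since the inequalities point opposite ways, species 1 can invade but species 2 cannot.

species 1 excludes species 2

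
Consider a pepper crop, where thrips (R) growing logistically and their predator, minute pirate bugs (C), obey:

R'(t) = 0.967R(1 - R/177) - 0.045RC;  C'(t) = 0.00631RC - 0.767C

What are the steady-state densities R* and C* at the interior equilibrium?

R* ≈ 122, C* ≈ 6.73

From dC/dt = 0 with C > 0: 0.00631R* = 0.767, so R* = 122.
Substitute into dR/dt = 0: 0.967(1 - 122/177) = 0.045C*.
The bracket is 0.313, giving C* = 0.303/0.045 = 6.73.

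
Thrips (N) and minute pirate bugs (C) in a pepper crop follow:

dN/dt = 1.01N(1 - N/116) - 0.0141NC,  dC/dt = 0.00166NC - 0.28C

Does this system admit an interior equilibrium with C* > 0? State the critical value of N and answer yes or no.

Threshold N = 169; K < 169, so no, the predator goes extinct.

The predator equation gives dC/dt > 0 only when N > 0.28/0.00166 = 169.
Without the predator, N → K = 116. Since 116 < 169, the predator cannot invade.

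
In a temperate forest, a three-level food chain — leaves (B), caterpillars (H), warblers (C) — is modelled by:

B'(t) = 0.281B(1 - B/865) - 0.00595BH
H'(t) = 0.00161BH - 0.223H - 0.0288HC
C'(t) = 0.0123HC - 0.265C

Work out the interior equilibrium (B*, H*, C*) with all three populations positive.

B* ≈ 470, H* ≈ 21.5, C* ≈ 18.6

From dC/dt = 0: 0.0123H* = 0.265, so H* = 21.5.
From dB/dt = 0: 0.281(1 - B*/865) = 0.00595·21.5, giving B* = 865·(1 - 0.456) = 470.
From dH/dt = 0: 0.00161·470 - 0.223 = 0.0288C*, so C* = 0.534/0.0288 = 18.6.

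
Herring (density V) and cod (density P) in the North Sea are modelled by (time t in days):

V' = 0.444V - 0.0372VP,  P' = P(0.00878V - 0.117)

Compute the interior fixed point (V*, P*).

Set dP/dt = 0 with P > 0: 0.00878V - 0.117 = 0, so V* = 0.117/0.00878 = 13.3.
Set dV/dt = 0 with V > 0: 0.444 - 0.0372P = 0, so P* = 0.444/0.0372 = 11.9.

V* ≈ 13.3, P* ≈ 11.9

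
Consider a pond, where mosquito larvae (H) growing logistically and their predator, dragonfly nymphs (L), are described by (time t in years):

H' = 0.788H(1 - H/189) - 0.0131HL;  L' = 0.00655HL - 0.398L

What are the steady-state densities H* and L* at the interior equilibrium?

From dL/dt = 0 with L > 0: 0.00655H* = 0.398, so H* = 60.8.
Substitute into dH/dt = 0: 0.788(1 - 60.8/189) = 0.0131L*.
The bracket is 0.679, giving L* = 0.535/0.0131 = 40.8.

H* ≈ 60.8, L* ≈ 40.8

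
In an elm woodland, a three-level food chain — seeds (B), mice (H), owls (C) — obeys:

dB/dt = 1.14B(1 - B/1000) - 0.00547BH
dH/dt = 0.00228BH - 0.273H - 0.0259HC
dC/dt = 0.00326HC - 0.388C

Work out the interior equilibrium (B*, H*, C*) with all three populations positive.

From dC/dt = 0: 0.00326H* = 0.388, so H* = 119.
From dB/dt = 0: 1.14(1 - B*/1000) = 0.00547·119, giving B* = 1000·(1 - 0.571) = 429.
From dH/dt = 0: 0.00228·429 - 0.273 = 0.0259C*, so C* = 0.705/0.0259 = 27.2.

B* ≈ 429, H* ≈ 119, C* ≈ 27.2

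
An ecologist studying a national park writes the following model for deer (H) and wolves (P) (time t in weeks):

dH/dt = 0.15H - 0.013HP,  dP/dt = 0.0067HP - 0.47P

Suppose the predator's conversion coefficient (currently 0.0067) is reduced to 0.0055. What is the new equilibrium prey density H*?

At the interior fixed point, setting dP/dt = 0 with P > 0 fixes H* = (predator death rate)/(HP coefficient) — independent of the other coefficients.
With the change, H* = 0.47/0.0055 = 85.5; it rises from 70.1.

H* ≈ 85.5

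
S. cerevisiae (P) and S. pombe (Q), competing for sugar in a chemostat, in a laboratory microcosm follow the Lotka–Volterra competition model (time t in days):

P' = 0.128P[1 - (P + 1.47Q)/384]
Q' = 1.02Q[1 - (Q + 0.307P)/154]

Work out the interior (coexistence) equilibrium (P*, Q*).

P* ≈ 287, Q* ≈ 65.8

Setting both brackets to zero gives the nullclines P + 1.47Q = 384 and 0.307P + Q = 154.
Substituting Q = 154 - 0.307P into the first: P(1 - 1.47·0.307) = 384 - 1.47·154.
So P* = 158/0.549 = 287, and then Q* = 154 - 0.307·287 = 65.8.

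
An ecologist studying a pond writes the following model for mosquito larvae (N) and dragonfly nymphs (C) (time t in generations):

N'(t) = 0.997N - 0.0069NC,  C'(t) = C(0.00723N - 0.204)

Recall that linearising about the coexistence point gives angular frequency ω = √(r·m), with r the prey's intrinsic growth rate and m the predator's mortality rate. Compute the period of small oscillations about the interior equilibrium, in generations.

T ≈ 13.9 generations

Here r = 0.997 and m = 0.204, so r·m = 0.203.
ω = √0.203 = 0.451 per generation, hence T = 2π/ω ≈ 13.9 generations.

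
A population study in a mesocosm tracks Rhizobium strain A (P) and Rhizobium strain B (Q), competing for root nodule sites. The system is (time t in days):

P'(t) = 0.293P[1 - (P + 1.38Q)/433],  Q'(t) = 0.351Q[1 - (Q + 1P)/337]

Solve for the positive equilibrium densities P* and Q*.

Setting both brackets to zero gives the nullclines P + 1.38Q = 433 and 1P + Q = 337.
Substituting Q = 337 - 1P into the first: P(1 - 1.38·1) = 433 - 1.38·337.
So P* = -32.1/-0.38 = 84.4, and then Q* = 337 - 1·84.4 = 253.

P* ≈ 84.4, Q* ≈ 253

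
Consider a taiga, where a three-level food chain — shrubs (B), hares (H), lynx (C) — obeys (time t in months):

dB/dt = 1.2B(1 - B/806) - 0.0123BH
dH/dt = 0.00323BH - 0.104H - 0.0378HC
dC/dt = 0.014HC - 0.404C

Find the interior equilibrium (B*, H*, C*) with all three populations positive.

B* ≈ 568, H* ≈ 28.9, C* ≈ 45.7

From dC/dt = 0: 0.014H* = 0.404, so H* = 28.9.
From dB/dt = 0: 1.2(1 - B*/806) = 0.0123·28.9, giving B* = 806·(1 - 0.296) = 568.
From dH/dt = 0: 0.00323·568 - 0.104 = 0.0378C*, so C* = 1.73/0.0378 = 45.7.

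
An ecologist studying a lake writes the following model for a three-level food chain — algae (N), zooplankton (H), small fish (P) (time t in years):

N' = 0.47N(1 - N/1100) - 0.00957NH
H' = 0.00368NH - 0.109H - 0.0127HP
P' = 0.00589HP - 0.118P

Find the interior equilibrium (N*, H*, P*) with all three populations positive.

From dP/dt = 0: 0.00589H* = 0.118, so H* = 20.
From dN/dt = 0: 0.47(1 - N*/1100) = 0.00957·20, giving N* = 1100·(1 - 0.408) = 651.
From dH/dt = 0: 0.00368·651 - 0.109 = 0.0127P*, so P* = 2.29/0.0127 = 180.

N* ≈ 651, H* ≈ 20, P* ≈ 180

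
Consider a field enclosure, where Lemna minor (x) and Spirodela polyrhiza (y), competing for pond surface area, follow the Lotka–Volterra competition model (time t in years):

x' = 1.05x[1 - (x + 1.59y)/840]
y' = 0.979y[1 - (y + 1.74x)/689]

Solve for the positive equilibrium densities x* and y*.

Setting both brackets to zero gives the nullclines x + 1.59y = 840 and 1.74x + y = 689.
Substituting y = 689 - 1.74x into the first: x(1 - 1.59·1.74) = 840 - 1.59·689.
So x* = -256/-1.77 = 145, and then y* = 689 - 1.74·145 = 437.

x* ≈ 145, y* ≈ 437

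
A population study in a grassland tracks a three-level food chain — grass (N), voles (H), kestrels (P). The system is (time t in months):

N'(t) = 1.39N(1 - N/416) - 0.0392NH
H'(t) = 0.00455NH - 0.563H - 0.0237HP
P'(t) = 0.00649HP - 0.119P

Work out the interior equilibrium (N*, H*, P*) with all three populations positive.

N* ≈ 201, H* ≈ 18.3, P* ≈ 14.8

From dP/dt = 0: 0.00649H* = 0.119, so H* = 18.3.
From dN/dt = 0: 1.39(1 - N*/416) = 0.0392·18.3, giving N* = 416·(1 - 0.517) = 201.
From dH/dt = 0: 0.00455·201 - 0.563 = 0.0237P*, so P* = 0.351/0.0237 = 14.8.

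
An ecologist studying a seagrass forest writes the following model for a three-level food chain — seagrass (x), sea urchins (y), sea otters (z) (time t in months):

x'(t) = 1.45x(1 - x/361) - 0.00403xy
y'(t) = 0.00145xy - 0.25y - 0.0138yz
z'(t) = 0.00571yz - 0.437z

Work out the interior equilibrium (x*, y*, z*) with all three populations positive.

x* ≈ 284, y* ≈ 76.5, z* ≈ 11.7

From dz/dt = 0: 0.00571y* = 0.437, so y* = 76.5.
From dx/dt = 0: 1.45(1 - x*/361) = 0.00403·76.5, giving x* = 361·(1 - 0.213) = 284.
From dy/dt = 0: 0.00145·284 - 0.25 = 0.0138z*, so z* = 0.162/0.0138 = 11.7.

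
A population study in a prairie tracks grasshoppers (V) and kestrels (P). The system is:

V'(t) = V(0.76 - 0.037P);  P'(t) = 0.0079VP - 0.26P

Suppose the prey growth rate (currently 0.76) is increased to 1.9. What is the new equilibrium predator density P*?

P* ≈ 51.4

At the interior fixed point, setting dV/dt = 0 with V > 0 fixes P* = (prey growth rate)/(VP coefficient) — independent of the other coefficients.
With the change, P* = 1.9/0.037 = 51.4; it rises from 20.5.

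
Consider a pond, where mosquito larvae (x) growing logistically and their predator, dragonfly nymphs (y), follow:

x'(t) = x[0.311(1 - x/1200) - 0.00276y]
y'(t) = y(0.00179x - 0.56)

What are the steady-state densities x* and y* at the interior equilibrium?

x* ≈ 313, y* ≈ 83.3

From dy/dt = 0 with y > 0: 0.00179x* = 0.56, so x* = 313.
Substitute into dx/dt = 0: 0.311(1 - 313/1200) = 0.00276y*.
The bracket is 0.739, giving y* = 0.23/0.00276 = 83.3.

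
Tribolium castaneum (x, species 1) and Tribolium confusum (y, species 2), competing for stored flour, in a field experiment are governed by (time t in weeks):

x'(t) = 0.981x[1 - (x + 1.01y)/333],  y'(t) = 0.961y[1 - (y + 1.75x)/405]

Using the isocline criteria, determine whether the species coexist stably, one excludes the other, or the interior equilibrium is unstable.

unstable coexistence (outcome depends on initial conditions)

Compare the nullcline intercepts: K1/α12 = 333/1.01 = 330 < K2 = 405; K2/α21 = 405/1.75 = 231 < K1 = 333.
Since both are reversed, neither can invade when rare; the interior point is a saddle.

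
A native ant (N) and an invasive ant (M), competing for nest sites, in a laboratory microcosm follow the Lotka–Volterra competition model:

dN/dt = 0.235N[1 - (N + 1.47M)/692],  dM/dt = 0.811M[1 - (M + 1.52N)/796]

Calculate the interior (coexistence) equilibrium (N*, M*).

Setting both brackets to zero gives the nullclines N + 1.47M = 692 and 1.52N + M = 796.
Substituting M = 796 - 1.52N into the first: N(1 - 1.47·1.52) = 692 - 1.47·796.
So N* = -478/-1.23 = 387, and then M* = 796 - 1.52·387 = 207.

N* ≈ 387, M* ≈ 207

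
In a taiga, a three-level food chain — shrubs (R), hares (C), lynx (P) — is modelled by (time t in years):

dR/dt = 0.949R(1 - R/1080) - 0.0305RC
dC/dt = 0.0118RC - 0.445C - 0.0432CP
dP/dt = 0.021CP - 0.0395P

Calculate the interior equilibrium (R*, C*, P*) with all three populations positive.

From dP/dt = 0: 0.021C* = 0.0395, so C* = 1.88.
From dR/dt = 0: 0.949(1 - R*/1080) = 0.0305·1.88, giving R* = 1080·(1 - 0.0605) = 1010.
From dC/dt = 0: 0.0118·1010 - 0.445 = 0.0432P*, so P* = 11.5/0.0432 = 267.

R* ≈ 1010, C* ≈ 1.88, P* ≈ 267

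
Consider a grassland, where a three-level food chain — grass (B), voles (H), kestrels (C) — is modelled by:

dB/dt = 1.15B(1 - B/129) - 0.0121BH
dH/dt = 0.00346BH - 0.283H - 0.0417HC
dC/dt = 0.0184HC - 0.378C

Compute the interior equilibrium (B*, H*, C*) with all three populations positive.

B* ≈ 101, H* ≈ 20.5, C* ≈ 1.6

From dC/dt = 0: 0.0184H* = 0.378, so H* = 20.5.
From dB/dt = 0: 1.15(1 - B*/129) = 0.0121·20.5, giving B* = 129·(1 - 0.216) = 101.
From dH/dt = 0: 0.00346·101 - 0.283 = 0.0417C*, so C* = 0.0669/0.0417 = 1.6.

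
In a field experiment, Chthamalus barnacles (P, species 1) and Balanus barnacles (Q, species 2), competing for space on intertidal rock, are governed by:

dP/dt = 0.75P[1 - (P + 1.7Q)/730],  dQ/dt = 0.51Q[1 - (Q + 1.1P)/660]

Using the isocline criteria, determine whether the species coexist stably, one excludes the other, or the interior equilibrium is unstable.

Compare the nullcline intercepts: K1/α12 = 730/1.7 = 429 < K2 = 660; K2/α21 = 660/1.1 = 600 < K1 = 730.
Since both are reversed, neither can invade when rare; the interior point is a saddle.

unstable coexistence (outcome depends on initial conditions)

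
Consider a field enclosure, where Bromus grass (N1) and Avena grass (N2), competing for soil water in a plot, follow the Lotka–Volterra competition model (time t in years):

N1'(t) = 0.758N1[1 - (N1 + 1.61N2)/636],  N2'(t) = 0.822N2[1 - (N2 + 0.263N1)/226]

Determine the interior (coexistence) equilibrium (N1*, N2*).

Setting both brackets to zero gives the nullclines N1 + 1.61N2 = 636 and 0.263N1 + N2 = 226.
Substituting N2 = 226 - 0.263N1 into the first: N1(1 - 1.61·0.263) = 636 - 1.61·226.
So N1* = 272/0.577 = 472, and then N2* = 226 - 0.263·472 = 102.

N1* ≈ 472, N2* ≈ 102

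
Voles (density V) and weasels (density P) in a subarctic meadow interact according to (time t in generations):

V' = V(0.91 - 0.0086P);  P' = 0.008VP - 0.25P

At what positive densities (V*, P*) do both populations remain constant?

V* ≈ 31.2, P* ≈ 106

Set dP/dt = 0 with P > 0: 0.008V - 0.25 = 0, so V* = 0.25/0.008 = 31.2.
Set dV/dt = 0 with V > 0: 0.91 - 0.0086P = 0, so P* = 0.91/0.0086 = 106.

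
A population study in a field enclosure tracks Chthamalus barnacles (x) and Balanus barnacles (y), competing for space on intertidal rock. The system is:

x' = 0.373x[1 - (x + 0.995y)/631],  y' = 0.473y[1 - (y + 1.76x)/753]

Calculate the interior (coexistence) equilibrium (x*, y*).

Setting both brackets to zero gives the nullclines x + 0.995y = 631 and 1.76x + y = 753.
Substituting y = 753 - 1.76x into the first: x(1 - 0.995·1.76) = 631 - 0.995·753.
So x* = -118/-0.751 = 157, and then y* = 753 - 1.76·157 = 476.

x* ≈ 157, y* ≈ 476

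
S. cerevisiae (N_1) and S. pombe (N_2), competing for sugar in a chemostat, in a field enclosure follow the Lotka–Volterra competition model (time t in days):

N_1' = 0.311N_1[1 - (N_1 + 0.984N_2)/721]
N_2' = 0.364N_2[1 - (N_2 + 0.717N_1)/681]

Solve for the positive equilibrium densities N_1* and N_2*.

Setting both brackets to zero gives the nullclines N_1 + 0.984N_2 = 721 and 0.717N_1 + N_2 = 681.
Substituting N_2 = 681 - 0.717N_1 into the first: N_1(1 - 0.984·0.717) = 721 - 0.984·681.
So N_1* = 50.9/0.294 = 173, and then N_2* = 681 - 0.717·173 = 557.

N_1* ≈ 173, N_2* ≈ 557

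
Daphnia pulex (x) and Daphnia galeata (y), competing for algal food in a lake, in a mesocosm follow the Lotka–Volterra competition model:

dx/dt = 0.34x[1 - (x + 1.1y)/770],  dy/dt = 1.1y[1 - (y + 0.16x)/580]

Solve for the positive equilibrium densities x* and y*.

Setting both brackets to zero gives the nullclines x + 1.1y = 770 and 0.16x + y = 580.
Substituting y = 580 - 0.16x into the first: x(1 - 1.1·0.16) = 770 - 1.1·580.
So x* = 132/0.824 = 160, and then y* = 580 - 0.16·160 = 554.

x* ≈ 160, y* ≈ 554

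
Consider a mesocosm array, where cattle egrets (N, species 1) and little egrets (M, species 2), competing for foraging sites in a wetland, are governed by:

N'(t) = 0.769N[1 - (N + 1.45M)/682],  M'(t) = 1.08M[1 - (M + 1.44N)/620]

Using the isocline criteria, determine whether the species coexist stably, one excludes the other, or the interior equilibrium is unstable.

unstable coexistence (outcome depends on initial conditions)

Compare the nullcline intercepts: K1/α12 = 682/1.45 = 470 < K2 = 620; K2/α21 = 620/1.44 = 431 < K1 = 682.
Since both are reversed, neither can invade when rare; the interior point is a saddle.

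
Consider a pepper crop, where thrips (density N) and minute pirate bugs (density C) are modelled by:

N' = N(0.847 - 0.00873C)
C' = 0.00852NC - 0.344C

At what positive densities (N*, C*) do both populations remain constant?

Set dC/dt = 0 with C > 0: 0.00852N - 0.344 = 0, so N* = 0.344/0.00852 = 40.4.
Set dN/dt = 0 with N > 0: 0.847 - 0.00873C = 0, so C* = 0.847/0.00873 = 97.

N* ≈ 40.4, C* ≈ 97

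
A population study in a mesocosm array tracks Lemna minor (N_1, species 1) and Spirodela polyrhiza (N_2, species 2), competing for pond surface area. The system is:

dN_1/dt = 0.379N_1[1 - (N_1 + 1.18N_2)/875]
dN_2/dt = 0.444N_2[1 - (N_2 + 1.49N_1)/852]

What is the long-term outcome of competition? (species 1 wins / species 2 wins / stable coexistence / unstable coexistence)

unstable coexistence (outcome depends on initial conditions)

Compare the nullcline intercepts: K1/α12 = 875/1.18 = 742 < K2 = 852; K2/α21 = 852/1.49 = 572 < K1 = 875.
Since both are reversed, neither can invade when rare; the interior point is a saddle.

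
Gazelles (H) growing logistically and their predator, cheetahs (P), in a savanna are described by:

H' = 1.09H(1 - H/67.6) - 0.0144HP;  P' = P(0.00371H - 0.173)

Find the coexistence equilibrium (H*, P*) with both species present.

H* ≈ 46.6, P* ≈ 23.5

From dP/dt = 0 with P > 0: 0.00371H* = 0.173, so H* = 46.6.
Substitute into dH/dt = 0: 1.09(1 - 46.6/67.6) = 0.0144P*.
The bracket is 0.31, giving P* = 0.338/0.0144 = 23.5.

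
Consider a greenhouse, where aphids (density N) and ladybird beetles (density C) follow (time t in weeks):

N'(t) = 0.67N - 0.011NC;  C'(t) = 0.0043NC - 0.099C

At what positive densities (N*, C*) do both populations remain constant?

Set dC/dt = 0 with C > 0: 0.0043N - 0.099 = 0, so N* = 0.099/0.0043 = 23.
Set dN/dt = 0 with N > 0: 0.67 - 0.011C = 0, so C* = 0.67/0.011 = 60.9.

N* ≈ 23, C* ≈ 60.9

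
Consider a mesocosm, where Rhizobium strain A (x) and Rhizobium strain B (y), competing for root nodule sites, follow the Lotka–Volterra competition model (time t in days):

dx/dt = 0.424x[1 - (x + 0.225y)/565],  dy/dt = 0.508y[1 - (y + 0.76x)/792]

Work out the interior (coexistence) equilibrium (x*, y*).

Setting both brackets to zero gives the nullclines x + 0.225y = 565 and 0.76x + y = 792.
Substituting y = 792 - 0.76x into the first: x(1 - 0.225·0.76) = 565 - 0.225·792.
So x* = 387/0.829 = 467, and then y* = 792 - 0.76·467 = 437.

x* ≈ 467, y* ≈ 437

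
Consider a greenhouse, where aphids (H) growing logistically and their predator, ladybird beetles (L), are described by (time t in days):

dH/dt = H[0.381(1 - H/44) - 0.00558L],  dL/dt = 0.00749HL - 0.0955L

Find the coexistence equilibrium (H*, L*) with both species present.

From dL/dt = 0 with L > 0: 0.00749H* = 0.0955, so H* = 12.8.
Substitute into dH/dt = 0: 0.381(1 - 12.8/44) = 0.00558L*.
The bracket is 0.71, giving L* = 0.271/0.00558 = 48.5.

H* ≈ 12.8, L* ≈ 48.5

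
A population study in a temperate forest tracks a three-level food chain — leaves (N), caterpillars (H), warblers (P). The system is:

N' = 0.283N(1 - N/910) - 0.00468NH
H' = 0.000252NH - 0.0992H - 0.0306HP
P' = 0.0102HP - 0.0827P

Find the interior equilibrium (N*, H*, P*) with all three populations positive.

From dP/dt = 0: 0.0102H* = 0.0827, so H* = 8.11.
From dN/dt = 0: 0.283(1 - N*/910) = 0.00468·8.11, giving N* = 910·(1 - 0.134) = 788.
From dH/dt = 0: 0.000252·788 - 0.0992 = 0.0306P*, so P* = 0.0994/0.0306 = 3.25.

N* ≈ 788, H* ≈ 8.11, P* ≈ 3.25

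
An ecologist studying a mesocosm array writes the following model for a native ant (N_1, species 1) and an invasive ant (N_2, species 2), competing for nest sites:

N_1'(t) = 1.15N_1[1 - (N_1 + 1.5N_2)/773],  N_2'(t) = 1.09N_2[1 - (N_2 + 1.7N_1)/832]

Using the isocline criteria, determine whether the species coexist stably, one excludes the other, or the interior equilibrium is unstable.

Compare the nullcline intercepts: K1/α12 = 773/1.5 = 515 < K2 = 832; K2/α21 = 832/1.7 = 489 < K1 = 773.
Since both are reversed, neither can invade when rare; the interior point is a saddle.

unstable coexistence (outcome depends on initial conditions)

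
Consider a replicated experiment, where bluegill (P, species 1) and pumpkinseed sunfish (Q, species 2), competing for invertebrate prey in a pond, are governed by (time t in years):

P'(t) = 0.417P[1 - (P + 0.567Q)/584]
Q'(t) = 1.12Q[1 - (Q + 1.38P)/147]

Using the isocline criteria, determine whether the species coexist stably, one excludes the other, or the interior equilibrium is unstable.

Compare the nullcline intercepts: K1/α12 = 584/0.567 = 1030 > K2 = 147; K2/α21 = 147/1.38 = 107 < K1 = 584.
Since the inequalities point opposite ways, species 1 can invade but species 2 cannot.

species 1 excludes species 2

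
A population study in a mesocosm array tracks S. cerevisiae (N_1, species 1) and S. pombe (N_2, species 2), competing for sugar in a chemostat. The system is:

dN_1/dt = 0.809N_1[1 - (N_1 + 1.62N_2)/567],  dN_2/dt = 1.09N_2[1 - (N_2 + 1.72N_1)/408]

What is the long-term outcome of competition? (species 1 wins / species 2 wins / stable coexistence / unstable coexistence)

Compare the nullcline intercepts: K1/α12 = 567/1.62 = 350 < K2 = 408; K2/α21 = 408/1.72 = 237 < K1 = 567.
Since both are reversed, neither can invade when rare; the interior point is a saddle.

unstable coexistence (outcome depends on initial conditions)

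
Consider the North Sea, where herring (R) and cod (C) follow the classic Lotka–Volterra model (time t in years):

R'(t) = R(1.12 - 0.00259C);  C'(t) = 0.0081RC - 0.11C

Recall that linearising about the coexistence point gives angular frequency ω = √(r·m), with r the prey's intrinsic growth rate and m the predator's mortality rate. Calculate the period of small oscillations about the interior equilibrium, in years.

Here r = 1.12 and m = 0.11, so r·m = 0.123.
ω = √0.123 = 0.351 per year, hence T = 2π/ω ≈ 17.9 years.

T ≈ 17.9 years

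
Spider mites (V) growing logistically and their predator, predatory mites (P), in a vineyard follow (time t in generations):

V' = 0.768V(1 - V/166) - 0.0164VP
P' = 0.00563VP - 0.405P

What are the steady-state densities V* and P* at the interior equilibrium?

From dP/dt = 0 with P > 0: 0.00563V* = 0.405, so V* = 71.9.
Substitute into dV/dt = 0: 0.768(1 - 71.9/166) = 0.0164P*.
The bracket is 0.567, giving P* = 0.435/0.0164 = 26.5.

V* ≈ 71.9, P* ≈ 26.5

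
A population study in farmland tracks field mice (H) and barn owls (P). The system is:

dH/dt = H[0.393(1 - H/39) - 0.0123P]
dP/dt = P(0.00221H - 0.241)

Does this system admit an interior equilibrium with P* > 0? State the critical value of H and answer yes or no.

Threshold H = 109; K < 109, so no, the predator goes extinct.

The predator equation gives dP/dt > 0 only when H > 0.241/0.00221 = 109.
Without the predator, H → K = 39. Since 39 < 109, the predator cannot invade.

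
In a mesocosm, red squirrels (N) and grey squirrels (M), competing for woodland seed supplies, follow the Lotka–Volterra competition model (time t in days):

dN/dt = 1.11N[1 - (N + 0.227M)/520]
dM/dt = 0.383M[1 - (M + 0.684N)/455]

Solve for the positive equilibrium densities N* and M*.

N* ≈ 493, M* ≈ 118

Setting both brackets to zero gives the nullclines N + 0.227M = 520 and 0.684N + M = 455.
Substituting M = 455 - 0.684N into the first: N(1 - 0.227·0.684) = 520 - 0.227·455.
So N* = 417/0.845 = 493, and then M* = 455 - 0.684·493 = 118.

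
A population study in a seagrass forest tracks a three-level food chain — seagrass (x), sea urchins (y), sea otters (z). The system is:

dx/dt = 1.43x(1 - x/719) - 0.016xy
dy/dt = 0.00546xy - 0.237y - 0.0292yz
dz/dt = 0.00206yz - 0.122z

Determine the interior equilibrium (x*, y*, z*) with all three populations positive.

x* ≈ 243, y* ≈ 59.2, z* ≈ 37.2

From dz/dt = 0: 0.00206y* = 0.122, so y* = 59.2.
From dx/dt = 0: 1.43(1 - x*/719) = 0.016·59.2, giving x* = 719·(1 - 0.663) = 243.
From dy/dt = 0: 0.00546·243 - 0.237 = 0.0292z*, so z* = 1.09/0.0292 = 37.2.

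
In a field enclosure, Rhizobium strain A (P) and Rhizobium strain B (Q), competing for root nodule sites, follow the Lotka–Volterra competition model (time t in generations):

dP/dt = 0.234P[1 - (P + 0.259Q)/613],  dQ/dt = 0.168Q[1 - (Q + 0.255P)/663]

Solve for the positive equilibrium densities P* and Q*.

P* ≈ 472, Q* ≈ 543

Setting both brackets to zero gives the nullclines P + 0.259Q = 613 and 0.255P + Q = 663.
Substituting Q = 663 - 0.255P into the first: P(1 - 0.259·0.255) = 613 - 0.259·663.
So P* = 441/0.934 = 472, and then Q* = 663 - 0.255·472 = 543.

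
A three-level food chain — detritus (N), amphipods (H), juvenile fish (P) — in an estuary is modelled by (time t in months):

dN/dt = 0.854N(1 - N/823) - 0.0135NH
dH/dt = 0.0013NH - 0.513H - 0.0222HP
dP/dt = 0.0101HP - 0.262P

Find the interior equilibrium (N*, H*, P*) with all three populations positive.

N* ≈ 486, H* ≈ 25.9, P* ≈ 5.32

From dP/dt = 0: 0.0101H* = 0.262, so H* = 25.9.
From dN/dt = 0: 0.854(1 - N*/823) = 0.0135·25.9, giving N* = 823·(1 - 0.41) = 486.
From dH/dt = 0: 0.0013·486 - 0.513 = 0.0222P*, so P* = 0.118/0.0222 = 5.32.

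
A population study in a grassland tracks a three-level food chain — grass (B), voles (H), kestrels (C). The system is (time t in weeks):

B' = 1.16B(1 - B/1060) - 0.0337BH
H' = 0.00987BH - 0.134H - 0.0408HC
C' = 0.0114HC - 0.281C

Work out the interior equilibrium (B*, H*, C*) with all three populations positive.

B* ≈ 301, H* ≈ 24.6, C* ≈ 69.5

From dC/dt = 0: 0.0114H* = 0.281, so H* = 24.6.
From dB/dt = 0: 1.16(1 - B*/1060) = 0.0337·24.6, giving B* = 1060·(1 - 0.716) = 301.
From dH/dt = 0: 0.00987·301 - 0.134 = 0.0408C*, so C* = 2.84/0.0408 = 69.5.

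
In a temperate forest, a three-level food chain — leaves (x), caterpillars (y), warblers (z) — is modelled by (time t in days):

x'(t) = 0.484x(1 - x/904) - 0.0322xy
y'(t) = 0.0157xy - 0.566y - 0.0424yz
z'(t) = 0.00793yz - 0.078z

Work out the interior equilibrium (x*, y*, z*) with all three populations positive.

x* ≈ 312, y* ≈ 9.84, z* ≈ 102

From dz/dt = 0: 0.00793y* = 0.078, so y* = 9.84.
From dx/dt = 0: 0.484(1 - x*/904) = 0.0322·9.84, giving x* = 904·(1 - 0.654) = 312.
From dy/dt = 0: 0.0157·312 - 0.566 = 0.0424z*, so z* = 4.34/0.0424 = 102.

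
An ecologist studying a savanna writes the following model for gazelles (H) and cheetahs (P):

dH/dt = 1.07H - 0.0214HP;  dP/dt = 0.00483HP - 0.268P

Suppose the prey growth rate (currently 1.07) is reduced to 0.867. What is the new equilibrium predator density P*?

At the interior fixed point, setting dH/dt = 0 with H > 0 fixes P* = (prey growth rate)/(HP coefficient) — independent of the other coefficients.
With the change, P* = 0.867/0.0214 = 40.5; it falls from 50.

P* ≈ 40.5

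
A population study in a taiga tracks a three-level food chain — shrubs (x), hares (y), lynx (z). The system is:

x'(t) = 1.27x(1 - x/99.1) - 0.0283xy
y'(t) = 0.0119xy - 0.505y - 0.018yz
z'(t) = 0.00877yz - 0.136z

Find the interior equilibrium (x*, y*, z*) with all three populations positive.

x* ≈ 64.9, y* ≈ 15.5, z* ≈ 14.8

From dz/dt = 0: 0.00877y* = 0.136, so y* = 15.5.
From dx/dt = 0: 1.27(1 - x*/99.1) = 0.0283·15.5, giving x* = 99.1·(1 - 0.346) = 64.9.
From dy/dt = 0: 0.0119·64.9 - 0.505 = 0.018z*, so z* = 0.267/0.018 = 14.8.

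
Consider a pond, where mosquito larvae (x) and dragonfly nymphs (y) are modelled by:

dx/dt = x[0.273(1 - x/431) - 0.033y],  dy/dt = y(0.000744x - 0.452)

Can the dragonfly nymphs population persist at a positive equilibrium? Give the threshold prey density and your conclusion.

Threshold x = 608; K < 608, so no, the predator goes extinct.

The predator equation gives dy/dt > 0 only when x > 0.452/0.000744 = 608.
Without the predator, x → K = 431. Since 431 < 608, the predator cannot invade.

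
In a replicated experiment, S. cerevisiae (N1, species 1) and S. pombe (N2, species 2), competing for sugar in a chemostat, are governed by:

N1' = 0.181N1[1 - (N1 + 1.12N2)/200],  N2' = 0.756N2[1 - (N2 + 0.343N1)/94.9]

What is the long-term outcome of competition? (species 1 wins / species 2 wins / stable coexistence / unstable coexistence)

stable coexistence

Compare the nullcline intercepts: K1/α12 = 200/1.12 = 179 > K2 = 94.9; K2/α21 = 94.9/0.343 = 277 > K1 = 200.
Since both inequalities hold, each species can invade when rare, so the interior equilibrium is stable.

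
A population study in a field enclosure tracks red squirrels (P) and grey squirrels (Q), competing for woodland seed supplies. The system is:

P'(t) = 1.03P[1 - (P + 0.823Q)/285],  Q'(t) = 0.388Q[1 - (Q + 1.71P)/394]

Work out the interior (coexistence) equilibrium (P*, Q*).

P* ≈ 96.4, Q* ≈ 229

Setting both brackets to zero gives the nullclines P + 0.823Q = 285 and 1.71P + Q = 394.
Substituting Q = 394 - 1.71P into the first: P(1 - 0.823·1.71) = 285 - 0.823·394.
So P* = -39.3/-0.407 = 96.4, and then Q* = 394 - 1.71·96.4 = 229.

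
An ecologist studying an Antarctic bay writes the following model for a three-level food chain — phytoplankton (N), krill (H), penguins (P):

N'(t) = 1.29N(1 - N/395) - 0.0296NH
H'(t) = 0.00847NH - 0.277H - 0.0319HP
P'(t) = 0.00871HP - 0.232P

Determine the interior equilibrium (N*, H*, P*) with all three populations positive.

N* ≈ 154, H* ≈ 26.6, P* ≈ 32.1

From dP/dt = 0: 0.00871H* = 0.232, so H* = 26.6.
From dN/dt = 0: 1.29(1 - N*/395) = 0.0296·26.6, giving N* = 395·(1 - 0.611) = 154.
From dH/dt = 0: 0.00847·154 - 0.277 = 0.0319P*, so P* = 1.02/0.0319 = 32.1.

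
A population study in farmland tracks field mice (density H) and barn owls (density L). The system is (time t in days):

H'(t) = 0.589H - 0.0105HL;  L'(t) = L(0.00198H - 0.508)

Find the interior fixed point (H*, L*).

Set dL/dt = 0 with L > 0: 0.00198H - 0.508 = 0, so H* = 0.508/0.00198 = 257.
Set dH/dt = 0 with H > 0: 0.589 - 0.0105L = 0, so L* = 0.589/0.0105 = 56.1.

H* ≈ 257, L* ≈ 56.1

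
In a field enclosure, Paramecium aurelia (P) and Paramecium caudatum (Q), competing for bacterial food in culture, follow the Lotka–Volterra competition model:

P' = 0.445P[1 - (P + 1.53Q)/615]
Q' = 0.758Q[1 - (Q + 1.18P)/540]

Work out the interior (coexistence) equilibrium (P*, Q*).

Setting both brackets to zero gives the nullclines P + 1.53Q = 615 and 1.18P + Q = 540.
Substituting Q = 540 - 1.18P into the first: P(1 - 1.53·1.18) = 615 - 1.53·540.
So P* = -211/-0.805 = 262, and then Q* = 540 - 1.18·262 = 231.

P* ≈ 262, Q* ≈ 231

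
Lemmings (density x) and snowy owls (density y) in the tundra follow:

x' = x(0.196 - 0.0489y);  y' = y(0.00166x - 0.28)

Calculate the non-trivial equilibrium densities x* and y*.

x* ≈ 169, y* ≈ 4.01

Set dy/dt = 0 with y > 0: 0.00166x - 0.28 = 0, so x* = 0.28/0.00166 = 169.
Set dx/dt = 0 with x > 0: 0.196 - 0.0489y = 0, so y* = 0.196/0.0489 = 4.01.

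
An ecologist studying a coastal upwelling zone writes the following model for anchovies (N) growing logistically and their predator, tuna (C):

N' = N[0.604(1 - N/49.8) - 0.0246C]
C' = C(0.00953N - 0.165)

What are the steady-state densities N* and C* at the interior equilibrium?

N* ≈ 17.3, C* ≈ 16

From dC/dt = 0 with C > 0: 0.00953N* = 0.165, so N* = 17.3.
Substitute into dN/dt = 0: 0.604(1 - 17.3/49.8) = 0.0246C*.
The bracket is 0.652, giving C* = 0.394/0.0246 = 16.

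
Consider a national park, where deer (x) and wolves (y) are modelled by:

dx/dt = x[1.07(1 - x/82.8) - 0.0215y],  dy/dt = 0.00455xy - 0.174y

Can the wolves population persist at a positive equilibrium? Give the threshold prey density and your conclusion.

The predator equation gives dy/dt > 0 only when x > 0.174/0.00455 = 38.2.
Without the predator, x → K = 82.8. Since 82.8 > 38.2, the predator can invade and persist.

Threshold x = 38.2; K > 38.2, so yes, the predator persists.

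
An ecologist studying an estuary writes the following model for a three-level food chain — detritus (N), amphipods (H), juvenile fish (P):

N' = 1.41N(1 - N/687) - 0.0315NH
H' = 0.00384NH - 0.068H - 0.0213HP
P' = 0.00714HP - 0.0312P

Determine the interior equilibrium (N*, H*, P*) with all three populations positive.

From dP/dt = 0: 0.00714H* = 0.0312, so H* = 4.37.
From dN/dt = 0: 1.41(1 - N*/687) = 0.0315·4.37, giving N* = 687·(1 - 0.0976) = 620.
From dH/dt = 0: 0.00384·620 - 0.068 = 0.0213P*, so P* = 2.31/0.0213 = 109.

N* ≈ 620, H* ≈ 4.37, P* ≈ 109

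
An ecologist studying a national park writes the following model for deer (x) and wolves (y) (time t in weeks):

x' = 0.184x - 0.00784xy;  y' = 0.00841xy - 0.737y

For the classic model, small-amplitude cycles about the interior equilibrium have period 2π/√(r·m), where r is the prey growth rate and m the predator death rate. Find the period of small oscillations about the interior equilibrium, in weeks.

T ≈ 17.1 weeks

Here r = 0.184 and m = 0.737, so r·m = 0.136.
ω = √0.136 = 0.368 per week, hence T = 2π/ω ≈ 17.1 weeks.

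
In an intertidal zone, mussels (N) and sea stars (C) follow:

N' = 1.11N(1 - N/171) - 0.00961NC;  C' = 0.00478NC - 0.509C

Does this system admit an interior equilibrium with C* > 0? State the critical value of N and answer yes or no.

The predator equation gives dC/dt > 0 only when N > 0.509/0.00478 = 106.
Without the predator, N → K = 171. Since 171 > 106, the predator can invade and persist.

Threshold N = 106; K > 106, so yes, the predator persists.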